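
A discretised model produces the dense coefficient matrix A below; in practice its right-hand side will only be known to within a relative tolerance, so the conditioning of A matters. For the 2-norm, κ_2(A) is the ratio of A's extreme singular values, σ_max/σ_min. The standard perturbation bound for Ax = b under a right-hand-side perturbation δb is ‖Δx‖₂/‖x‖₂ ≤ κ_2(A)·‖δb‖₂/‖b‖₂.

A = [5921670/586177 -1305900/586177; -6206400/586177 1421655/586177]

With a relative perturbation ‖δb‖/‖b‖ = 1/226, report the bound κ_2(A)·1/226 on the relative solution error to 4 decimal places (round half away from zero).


M = AᵀA = [87497712900/408565369 -19686645000/408565369; -19686645000/408565369 4431008025/408565369]. tr(M)=54686925/243049, det(M)=202500/243049
solving λ² − 54686925/243049·λ + 202500/243049 = 0 gives λ = 225, 900/243049
κ_2(A) = √(λ_max/λ_min) = √(225 / (900/243049)) = 246.5000
κ_2(A)·‖δb‖/‖b‖ = 1.0907

1.0907


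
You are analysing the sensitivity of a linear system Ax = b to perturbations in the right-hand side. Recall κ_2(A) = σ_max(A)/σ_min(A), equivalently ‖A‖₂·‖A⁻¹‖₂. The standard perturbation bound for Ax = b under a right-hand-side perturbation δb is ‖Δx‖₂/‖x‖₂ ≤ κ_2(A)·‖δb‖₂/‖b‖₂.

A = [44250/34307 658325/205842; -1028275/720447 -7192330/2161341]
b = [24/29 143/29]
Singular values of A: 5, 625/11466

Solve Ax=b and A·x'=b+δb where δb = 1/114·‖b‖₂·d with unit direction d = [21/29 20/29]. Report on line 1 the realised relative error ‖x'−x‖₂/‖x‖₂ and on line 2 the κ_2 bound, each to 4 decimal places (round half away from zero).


from the listed singular values, σ₁ = 5, σ_n = 625/11466
condition number: 5 ÷ (625/11466) = 91.7280
bound on ‖Δx‖/‖x‖: κ·ε = 91.7280·1/114 = 0.8046
solve Ax = b  →  x = [-67.9684 27.6702]
‖b‖₂ = 5.0000 and ‖x‖₂ = 73.3849
δb = ε·‖b‖·d = [0.0318 0.0302]; solving A·Δx = δb gives ‖Δx‖ = 0.8046
realised ‖Δx‖/‖x‖ = 0.0110
tightness: 0.0110 against a bound of 0.8046 (unrounded ratio ≈ 0.0136)

0.0110
0.8046


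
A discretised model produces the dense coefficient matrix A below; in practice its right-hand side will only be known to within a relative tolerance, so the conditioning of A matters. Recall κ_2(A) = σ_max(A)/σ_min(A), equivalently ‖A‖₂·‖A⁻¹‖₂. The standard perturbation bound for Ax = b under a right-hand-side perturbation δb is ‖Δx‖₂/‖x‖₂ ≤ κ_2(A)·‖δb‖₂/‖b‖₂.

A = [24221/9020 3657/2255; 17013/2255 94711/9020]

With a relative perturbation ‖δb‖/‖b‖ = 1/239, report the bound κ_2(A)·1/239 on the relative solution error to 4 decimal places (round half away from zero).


M = AᵀA = [620789/9680 50562/605; 50562/605 1092701/9680]. tr(M)=171349/968, det(M)=7890481/30976
char-poly roots: 2809/16 and 2809/1936
so κ_2 = √((2809/16) / (2809/1936)) = 11.0000
worst-case relative error ≤ 11.0000 × 1/239 = 0.0460

0.0460


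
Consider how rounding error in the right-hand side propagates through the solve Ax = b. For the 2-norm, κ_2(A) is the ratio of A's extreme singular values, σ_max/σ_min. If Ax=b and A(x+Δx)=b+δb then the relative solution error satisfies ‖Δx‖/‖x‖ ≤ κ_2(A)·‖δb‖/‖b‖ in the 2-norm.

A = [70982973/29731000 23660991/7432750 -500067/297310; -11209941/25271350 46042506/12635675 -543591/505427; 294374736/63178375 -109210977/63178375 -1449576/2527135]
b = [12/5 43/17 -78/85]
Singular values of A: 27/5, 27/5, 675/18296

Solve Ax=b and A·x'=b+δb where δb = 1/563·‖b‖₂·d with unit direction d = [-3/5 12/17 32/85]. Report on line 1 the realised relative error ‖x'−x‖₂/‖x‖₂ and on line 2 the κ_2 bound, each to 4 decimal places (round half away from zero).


0.2600
0.2600

σ_max = 27/5, σ_min = 675/18296
condition number: (27/5) ÷ (675/18296) = 146.3680
perturbation bound = 146.3680·1/563 = 0.2600
solve Ax = b  →  x = [0.0114 0.6325 -0.2137]
‖b‖₂ = 3.6056 and ‖x‖₂ = 0.6677
δb = ε·‖b‖·d = [-0.0038 0.0045 0.0024]; solving A·Δx = δb gives ‖Δx‖ = 0.1736
dividing the unrounded norms, ‖Δx‖/‖x‖ = 0.2600
tightness: 0.2600 against a bound of 0.2600; the bound is attained (ratio 1)


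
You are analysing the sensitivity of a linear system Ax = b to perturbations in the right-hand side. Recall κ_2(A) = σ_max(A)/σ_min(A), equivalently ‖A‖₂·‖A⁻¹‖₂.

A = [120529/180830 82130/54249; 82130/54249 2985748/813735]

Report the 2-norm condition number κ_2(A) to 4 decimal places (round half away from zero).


M = AᵀA = [4764963601/1741392900 342917389/52241787; 342917389/52241787 61730129716/3918134025]. tr(M)=1714823617/92736900, det(M)=13675204/579605625
eigenvalues of AᵀA: λ = (tr ± √(tr²−4·det))/2 = 1849/100, 29584/23184225
σ_max=√(1849/100)=(43/10), σ_min=√(29584/23184225)=(172/4815) → κ = 120.3750

120.3750


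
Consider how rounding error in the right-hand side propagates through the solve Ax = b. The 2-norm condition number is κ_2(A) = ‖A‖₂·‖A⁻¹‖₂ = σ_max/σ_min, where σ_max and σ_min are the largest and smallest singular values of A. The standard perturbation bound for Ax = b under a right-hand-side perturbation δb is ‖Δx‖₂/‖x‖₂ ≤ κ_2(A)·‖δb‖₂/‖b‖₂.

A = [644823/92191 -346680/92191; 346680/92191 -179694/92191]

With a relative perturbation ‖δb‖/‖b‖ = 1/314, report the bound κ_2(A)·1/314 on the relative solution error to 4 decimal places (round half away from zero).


M = AᵀA = [1854614961/29408929 -989078040/29408929; -989078040/29408929 527601924/29408929]. tr(M)=8242965/101761, det(M)=26244/101761
eigenvalues of AᵀA: λ = (tr ± √(tr²−4·det))/2 = 81, 324/101761
κ = σ_max/σ_min = 9/(18/319) = 159.5000
worst-case relative error ≤ 159.5000 × 1/314 = 0.5080

0.5080


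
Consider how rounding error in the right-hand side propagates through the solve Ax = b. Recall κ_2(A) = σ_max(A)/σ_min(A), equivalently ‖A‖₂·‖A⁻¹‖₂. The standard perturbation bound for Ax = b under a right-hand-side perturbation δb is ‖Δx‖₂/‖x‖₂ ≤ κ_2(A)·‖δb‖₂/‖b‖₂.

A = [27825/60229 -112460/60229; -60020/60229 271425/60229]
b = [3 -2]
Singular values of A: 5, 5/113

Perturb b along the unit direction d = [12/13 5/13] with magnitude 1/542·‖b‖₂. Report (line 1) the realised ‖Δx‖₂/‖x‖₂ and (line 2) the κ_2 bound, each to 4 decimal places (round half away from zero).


0.0033
0.2085

from the listed singular values, σ₁ = 5, σ_n = 5/113
κ_2(A) = 5 / (5/113) = 113.0000
worst-case relative error ≤ 113.0000 × 1/542 = 0.2085
solve Ax = b  →  x = [44.2293 9.3366]
‖b‖₂ = 3.6056 and ‖x‖₂ = 45.2040
Δx = A⁻¹·δb where δb = 1/542·3.6056·d; ‖Δx‖ = 0.1503
dividing the unrounded norms, ‖Δx‖/‖x‖ = 0.0033
tightness: 0.0033 against a bound of 0.2085 (unrounded ratio ≈ 0.0160)


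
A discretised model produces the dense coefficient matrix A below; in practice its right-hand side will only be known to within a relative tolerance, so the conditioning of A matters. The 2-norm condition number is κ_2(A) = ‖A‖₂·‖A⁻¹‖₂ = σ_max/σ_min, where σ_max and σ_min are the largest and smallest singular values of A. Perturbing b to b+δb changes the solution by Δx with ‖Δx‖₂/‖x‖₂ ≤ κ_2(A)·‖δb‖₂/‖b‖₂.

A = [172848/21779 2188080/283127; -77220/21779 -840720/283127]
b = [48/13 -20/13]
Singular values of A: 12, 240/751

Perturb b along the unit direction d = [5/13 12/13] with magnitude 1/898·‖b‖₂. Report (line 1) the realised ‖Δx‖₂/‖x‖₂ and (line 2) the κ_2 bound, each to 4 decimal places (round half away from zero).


from the listed singular values, σ₁ = 12, σ_n = 240/751
κ = σ_max/σ_min = 12/(240/751) = 37.5500
bound on ‖Δx‖/‖x‖: κ·ε = 37.5500·1/898 = 0.0418
solve Ax = b  →  x = [0.2414 0.2299]
‖b‖ = 4.0000, ‖x‖ = 0.3333
δb = ε·‖b‖·d = [0.0017 0.0041]; solving A·Δx = δb gives ‖Δx‖ = 0.0139
dividing the unrounded norms, ‖Δx‖/‖x‖ = 0.0418
tightness: 0.0418 against a bound of 0.0418; the bound is attained (ratio 1)

0.0418
0.0418


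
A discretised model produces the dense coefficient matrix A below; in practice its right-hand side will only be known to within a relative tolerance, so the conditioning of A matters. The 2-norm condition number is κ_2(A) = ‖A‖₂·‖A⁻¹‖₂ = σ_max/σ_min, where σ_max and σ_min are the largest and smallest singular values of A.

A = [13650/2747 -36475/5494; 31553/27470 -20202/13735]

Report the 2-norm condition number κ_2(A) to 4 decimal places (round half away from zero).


form AᵀA = [11676289/448900 -3891888/112225; -3891888/112225 20757361/448900] with trace 648673/8978 and determinant 7225/71824
eigenvalues of AᵀA: λ = (tr ± √(tr²−4·det))/2 = 289/4, 25/17956
σ_max=√(289/4)=(17/2), σ_min=√(25/17956)=(5/134) → κ = 227.8000

227.8000


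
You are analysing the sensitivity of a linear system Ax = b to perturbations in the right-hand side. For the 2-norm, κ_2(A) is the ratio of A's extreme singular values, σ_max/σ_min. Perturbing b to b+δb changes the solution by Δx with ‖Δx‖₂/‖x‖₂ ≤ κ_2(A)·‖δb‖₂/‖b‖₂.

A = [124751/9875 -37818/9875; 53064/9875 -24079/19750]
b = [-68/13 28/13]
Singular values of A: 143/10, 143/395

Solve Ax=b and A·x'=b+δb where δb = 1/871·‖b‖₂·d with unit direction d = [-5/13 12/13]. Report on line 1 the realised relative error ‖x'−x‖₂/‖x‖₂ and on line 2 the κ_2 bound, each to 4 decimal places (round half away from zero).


0.0016
0.0454

from the listed singular values, σ₁ = 143/10, σ_n = 143/395
condition number: (143/10) ÷ (143/395) = 39.5000
perturbation bound = 39.5000·1/871 = 0.0454
solve Ax = b  →  x = [2.8252 10.6853]
2-norm of b is 5.6569; of x, 11.0525
Δx = A⁻¹·δb where δb = 1/871·5.6569·d; ‖Δx‖ = 0.0179
relative error = 0.0016
so the bound overstates the realised error by a factor of ≈ 27.9397 (computed from the unrounded values)


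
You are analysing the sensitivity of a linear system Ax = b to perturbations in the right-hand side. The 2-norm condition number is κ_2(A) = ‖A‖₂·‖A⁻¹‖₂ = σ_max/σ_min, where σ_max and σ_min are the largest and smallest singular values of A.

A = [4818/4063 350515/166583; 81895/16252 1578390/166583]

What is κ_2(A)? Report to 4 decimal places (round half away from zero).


AᵀA = [7078201009/264127504 1658748465/33015938; 1658748465/33015938 1555131325/16507969]; tr = 110589281/913936, det = 366025/913936
eigenvalues of AᵀA: λ = (tr ± √(tr²−4·det))/2 = 121, 3025/913936
κ = σ_max/σ_min = 11/(55/956) = 191.2000

191.2000


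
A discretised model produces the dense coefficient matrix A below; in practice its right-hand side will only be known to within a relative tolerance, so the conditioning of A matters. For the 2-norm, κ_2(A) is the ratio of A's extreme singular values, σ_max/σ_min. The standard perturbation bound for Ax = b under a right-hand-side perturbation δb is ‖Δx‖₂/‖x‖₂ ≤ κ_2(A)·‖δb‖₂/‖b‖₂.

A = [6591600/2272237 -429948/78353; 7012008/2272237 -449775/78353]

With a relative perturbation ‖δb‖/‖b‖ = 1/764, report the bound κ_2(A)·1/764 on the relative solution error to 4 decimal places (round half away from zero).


AᵀA = [110127760704/6139192609 -206478315000/6139192609; -206478315000/6139192609 387152833329/6139192609]; tr = 1720694097/21242881, det = 1679616/21242881
λ_max, λ_min = (1720694097/21242881 ± √2960645455919390625/451259993180161)/2 = 81, 20736/21242881
κ = σ_max/σ_min = 9/(144/4609) = 288.0625
perturbation bound = 288.0625·1/764 = 0.3770

0.3770


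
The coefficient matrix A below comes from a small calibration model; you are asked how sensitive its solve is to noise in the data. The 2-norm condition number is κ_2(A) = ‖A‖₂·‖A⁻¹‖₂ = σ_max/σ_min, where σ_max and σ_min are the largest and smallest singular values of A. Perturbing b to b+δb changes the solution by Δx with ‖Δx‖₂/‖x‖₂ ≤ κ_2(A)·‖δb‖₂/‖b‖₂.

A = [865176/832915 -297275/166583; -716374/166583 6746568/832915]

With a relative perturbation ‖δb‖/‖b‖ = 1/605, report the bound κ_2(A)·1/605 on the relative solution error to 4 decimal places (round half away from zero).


0.1975

form AᵀA = [8077526596/412699225 -3028114872/82539845; -3028114872/82539845 28391130529/412699225] with trace 5047565/57121 and determinant 19518724/35700625
λ_max, λ_min = (5047565/57121 ± √15919235552131209/2039255400625)/2 = 2209/25, 8836/1428025
κ = σ_max/σ_min = (47/5)/(94/1195) = 119.5000
worst-case relative error ≤ 119.5000 × 1/605 = 0.1975


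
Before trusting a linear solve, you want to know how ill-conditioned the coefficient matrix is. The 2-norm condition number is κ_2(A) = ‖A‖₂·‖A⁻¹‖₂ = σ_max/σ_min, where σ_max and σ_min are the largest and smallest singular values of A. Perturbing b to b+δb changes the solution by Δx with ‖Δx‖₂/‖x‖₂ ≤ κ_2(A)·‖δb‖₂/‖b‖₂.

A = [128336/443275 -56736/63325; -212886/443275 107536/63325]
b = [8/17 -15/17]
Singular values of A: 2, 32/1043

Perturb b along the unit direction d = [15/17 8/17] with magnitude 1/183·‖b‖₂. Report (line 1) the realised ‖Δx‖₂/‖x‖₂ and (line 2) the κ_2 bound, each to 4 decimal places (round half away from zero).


0.3562
0.3562

from the listed singular values, σ₁ = 2, σ_n = 32/1043
condition number: 2 ÷ (32/1043) = 65.1875
bound on ‖Δx‖/‖x‖: κ·ε = 65.1875·1/183 = 0.3562
solve Ax = b  →  x = [0.1400 -0.4800]
‖b‖ = 1.0000, ‖x‖ = 0.5000
δb = ε·‖b‖·d = [0.0048 0.0026]; solving A·Δx = δb gives ‖Δx‖ = 0.1781
dividing the unrounded norms, ‖Δx‖/‖x‖ = 0.3562
tightness: 0.3562 against a bound of 0.3562; the bound is attained (ratio 1)


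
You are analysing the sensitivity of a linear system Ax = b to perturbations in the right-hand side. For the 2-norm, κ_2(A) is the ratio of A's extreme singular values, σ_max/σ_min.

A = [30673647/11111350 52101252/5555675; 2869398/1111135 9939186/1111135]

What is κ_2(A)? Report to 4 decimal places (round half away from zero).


form AᵀA = [2097761127849/146803922500 1797924752442/36700980625; 1797924752442/36700980625 6164358999444/36700980625] with trace 42808315401/234886276 and determinant 13286025/58721569
char-poly roots: 729/4 and 72900/58721569
κ = σ_max/σ_min = (27/2)/(270/7663) = 383.1500

383.1500


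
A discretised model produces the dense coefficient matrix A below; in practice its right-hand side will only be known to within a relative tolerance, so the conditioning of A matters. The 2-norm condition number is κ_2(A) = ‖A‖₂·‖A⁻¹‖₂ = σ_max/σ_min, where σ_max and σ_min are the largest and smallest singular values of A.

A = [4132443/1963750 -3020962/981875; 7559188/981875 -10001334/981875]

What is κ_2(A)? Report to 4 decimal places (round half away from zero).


78.5500

AᵀA = [393027804841/6170102500 -130950304947/1542525625; -130950304947/1542525625 174644629096/1542525625]; tr = 43664252849/246804100, det = 312900721/61701025
eigenvalues of AᵀA: λ = (tr ± √(tr²−4·det))/2 = 17689/100, 70756/2468041
κ_2(A) = √(λ_max/λ_min) = √((17689/100) / (70756/2468041)) = 78.5500


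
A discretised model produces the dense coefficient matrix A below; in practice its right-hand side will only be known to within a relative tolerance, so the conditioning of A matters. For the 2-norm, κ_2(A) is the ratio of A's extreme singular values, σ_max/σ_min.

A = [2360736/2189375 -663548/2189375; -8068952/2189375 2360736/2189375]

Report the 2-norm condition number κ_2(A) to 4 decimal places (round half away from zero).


M = AᵀA = [113089697344/7669380625 -32984203392/7669380625; -32984203392/7669380625 9621392656/7669380625]. tr(M)=196337744/12271009, det(M)=25600/12271009
char-poly roots: 16 and 1600/12271009
σ_max=√16=4, σ_min=√(1600/12271009)=(40/3503) → κ = 350.3000

350.3000


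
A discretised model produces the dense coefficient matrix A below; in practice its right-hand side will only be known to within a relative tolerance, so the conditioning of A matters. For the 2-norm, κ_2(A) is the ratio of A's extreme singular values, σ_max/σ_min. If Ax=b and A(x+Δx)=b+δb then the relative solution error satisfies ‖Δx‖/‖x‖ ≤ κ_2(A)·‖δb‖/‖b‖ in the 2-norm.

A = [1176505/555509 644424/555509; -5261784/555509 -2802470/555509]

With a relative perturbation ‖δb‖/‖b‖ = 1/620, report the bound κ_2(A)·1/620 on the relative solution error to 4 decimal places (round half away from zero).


0.6427

form AᵀA = [1017270353/10798553 542539800/10798553; 542539800/10798553 289362788/10798553] with trace 76860773/635209 and determinant 58564/635209
char-poly roots: 121 and 484/635209
κ_2(A) = √(λ_max/λ_min) = √(121 / (484/635209)) = 398.5000
κ_2(A)·‖δb‖/‖b‖ = 0.6427


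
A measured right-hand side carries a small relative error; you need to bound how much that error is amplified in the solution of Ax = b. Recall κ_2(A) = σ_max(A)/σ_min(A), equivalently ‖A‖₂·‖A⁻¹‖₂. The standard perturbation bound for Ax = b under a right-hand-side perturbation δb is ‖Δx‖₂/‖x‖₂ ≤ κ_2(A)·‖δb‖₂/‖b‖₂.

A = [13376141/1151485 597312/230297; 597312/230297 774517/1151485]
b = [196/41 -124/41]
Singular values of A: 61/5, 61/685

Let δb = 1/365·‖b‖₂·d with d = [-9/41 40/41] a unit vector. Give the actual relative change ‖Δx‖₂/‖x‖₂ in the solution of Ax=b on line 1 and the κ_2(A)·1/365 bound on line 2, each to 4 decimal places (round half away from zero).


0.0039
0.3753

σ_max = 61/5, σ_min = 61/685
κ = σ_max/σ_min = (61/5)/(61/685) = 137.0000
κ_2(A)·‖δb‖/‖b‖ = 0.3753
solve Ax = b  →  x = [10.1799 -43.7505]
‖b‖₂ = 5.6569 and ‖x‖₂ = 44.9192
Δx = A⁻¹·δb where δb = 1/365·5.6569·d; ‖Δx‖ = 0.1740
relative error = 0.0039
so the bound overstates the realised error by a factor of ≈ 96.8762 (computed from the unrounded values)


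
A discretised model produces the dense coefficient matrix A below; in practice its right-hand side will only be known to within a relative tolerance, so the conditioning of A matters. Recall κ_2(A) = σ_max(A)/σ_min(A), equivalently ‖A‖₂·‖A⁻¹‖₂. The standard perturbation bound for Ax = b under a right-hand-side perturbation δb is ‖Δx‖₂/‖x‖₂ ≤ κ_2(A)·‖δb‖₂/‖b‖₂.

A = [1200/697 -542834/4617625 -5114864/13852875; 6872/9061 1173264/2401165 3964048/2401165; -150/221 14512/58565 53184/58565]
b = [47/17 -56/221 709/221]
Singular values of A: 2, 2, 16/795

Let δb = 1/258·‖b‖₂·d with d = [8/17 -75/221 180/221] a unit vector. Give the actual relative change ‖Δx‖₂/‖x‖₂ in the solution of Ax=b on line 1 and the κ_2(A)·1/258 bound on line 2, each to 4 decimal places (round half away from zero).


largest singular value 2, smallest 16/795
κ_2(A) = 2 / (16/795) = 99.3750
perturbation bound = 99.3750·1/258 = 0.3852
solve Ax = b  →  x = [0.5976 -190.6941 56.0129]
‖b‖ = 4.2426, ‖x‖ = 198.7513
δb = ε·‖b‖·d = [0.0077 -0.0056 0.0134]; solving A·Δx = δb gives ‖Δx‖ = 0.8171
dividing the unrounded norms, ‖Δx‖/‖x‖ = 0.0041
tightness: 0.0041 against a bound of 0.3852 (unrounded ratio ≈ 0.0107)

0.0041
0.3852


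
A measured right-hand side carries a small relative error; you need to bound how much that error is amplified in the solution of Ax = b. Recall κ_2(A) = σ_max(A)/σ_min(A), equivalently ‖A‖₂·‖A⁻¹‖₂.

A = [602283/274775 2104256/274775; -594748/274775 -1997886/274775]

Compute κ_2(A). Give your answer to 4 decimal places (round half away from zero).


189.5000

M = AᵀA = [851926273/89775625 2919852936/89775625; 2919852936/89775625 10011226852/89775625]. tr(M)=17381045/143641, det(M)=58564/143641
char-poly roots: 121 and 484/143641
κ_2(A) = √(λ_max/λ_min) = √(121 / (484/143641)) = 189.5000


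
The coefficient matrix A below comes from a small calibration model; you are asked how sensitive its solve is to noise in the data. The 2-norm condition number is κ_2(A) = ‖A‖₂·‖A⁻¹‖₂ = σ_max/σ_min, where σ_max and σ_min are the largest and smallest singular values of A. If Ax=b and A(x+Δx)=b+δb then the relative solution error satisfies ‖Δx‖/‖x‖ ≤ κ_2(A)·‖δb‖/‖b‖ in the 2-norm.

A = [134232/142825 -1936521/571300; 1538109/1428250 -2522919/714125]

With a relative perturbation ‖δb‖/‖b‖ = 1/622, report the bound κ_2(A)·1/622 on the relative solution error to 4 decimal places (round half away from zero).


M = AᵀA = [4955531841/2425562500 -8477780031/1212781250; -8477780031/1212781250 232574035761/9702250000]. tr(M)=403833861/15523600, det(M)=6765201/62094400
eigenvalues of AᵀA: λ = (tr ± √(tr²−4·det))/2 = 2601/100, 2601/620944
κ_2(A) = √(λ_max/λ_min) = √((2601/100) / (2601/620944)) = 78.8000
bound on ‖Δx‖/‖x‖: κ·ε = 78.8000·1/622 = 0.1267

0.1267


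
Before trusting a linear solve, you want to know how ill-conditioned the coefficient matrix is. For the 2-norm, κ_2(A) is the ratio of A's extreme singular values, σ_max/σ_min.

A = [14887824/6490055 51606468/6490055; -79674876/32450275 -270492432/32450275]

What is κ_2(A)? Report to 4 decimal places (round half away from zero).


358.0720

form AᵀA = [14137061179536/1252105050625 48465102615552/1252105050625; 48465102615552/1252105050625 166167472360464/1252105050625] with trace 288487253664/2003368081 and determinant 324000000/2003368081
solving λ² − 288487253664/2003368081·λ + 324000000/2003368081 = 0 gives λ = 144, 2250000/2003368081
κ_2(A) = √(λ_max/λ_min) = √(144 / (2250000/2003368081)) = 358.0720


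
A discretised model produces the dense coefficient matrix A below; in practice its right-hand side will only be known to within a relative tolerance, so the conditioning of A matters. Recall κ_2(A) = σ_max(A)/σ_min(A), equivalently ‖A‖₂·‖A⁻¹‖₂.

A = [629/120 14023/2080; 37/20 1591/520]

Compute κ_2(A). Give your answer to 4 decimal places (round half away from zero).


M = AᵀA = [17797/576 31487/768; 31487/768 56129/1024]. tr(M)=789913/9216, det(M)=1874161/147456
λ_max, λ_min = (789913/9216 ± √619644480625/84934656)/2 = 1369/16, 1369/9216
κ_2(A) = √(λ_max/λ_min) = √((1369/16) / (1369/9216)) = 24.0000

24.0000


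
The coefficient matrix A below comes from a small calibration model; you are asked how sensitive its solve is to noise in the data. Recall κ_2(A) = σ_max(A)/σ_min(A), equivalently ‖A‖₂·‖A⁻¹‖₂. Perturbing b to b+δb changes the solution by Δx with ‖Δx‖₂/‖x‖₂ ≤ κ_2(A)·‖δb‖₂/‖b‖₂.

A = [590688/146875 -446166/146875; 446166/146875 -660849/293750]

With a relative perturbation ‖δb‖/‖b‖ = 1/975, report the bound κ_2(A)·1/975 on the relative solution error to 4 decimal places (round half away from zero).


form AᵀA = [21919056516/862890625 -16438763187/862890625; -16438763187/862890625 49319111961/3451562500] with trace 5479813521/138062500 and determinant 28005264/862890625
λ_max, λ_min = (5479813521/138062500 ± √30025881679807377441/19061253906250000)/2 = 3969/100, 28224/34515625
so κ_2 = √((3969/100) / (28224/34515625)) = 220.3125
perturbation bound = 220.3125·1/975 = 0.2260

0.2260


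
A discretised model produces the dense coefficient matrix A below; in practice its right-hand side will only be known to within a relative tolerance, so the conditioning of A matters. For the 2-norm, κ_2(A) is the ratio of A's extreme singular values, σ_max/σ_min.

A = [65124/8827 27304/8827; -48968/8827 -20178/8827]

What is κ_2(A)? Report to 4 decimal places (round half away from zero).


339.5000

form AᵀA = [6639000400/77915929 2766222000/77915929; 2766222000/77915929 1152660100/77915929] with trace 46104500/461041 and determinant 40000/461041
λ_max, λ_min = (46104500/461041 ± √2125551153690000/212558803681)/2 = 100, 400/461041
so κ_2 = √(100 / (400/461041)) = 339.5000


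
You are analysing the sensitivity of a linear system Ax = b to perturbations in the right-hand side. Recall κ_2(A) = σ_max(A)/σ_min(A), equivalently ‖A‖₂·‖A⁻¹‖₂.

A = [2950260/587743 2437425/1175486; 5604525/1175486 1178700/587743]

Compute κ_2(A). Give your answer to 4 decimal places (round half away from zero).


AᵀA = [78747725025/1643005156 8202789000/410751289; 8202789000/410751289 13672265625/1643005156]; tr = 273431925/4860962, det = 1265625/38887696
solving λ² − 273431925/4860962·λ + 1265625/38887696 = 0 gives λ = 225/4, 5625/9721924
κ = σ_max/σ_min = (15/2)/(75/3118) = 311.8000

311.8000


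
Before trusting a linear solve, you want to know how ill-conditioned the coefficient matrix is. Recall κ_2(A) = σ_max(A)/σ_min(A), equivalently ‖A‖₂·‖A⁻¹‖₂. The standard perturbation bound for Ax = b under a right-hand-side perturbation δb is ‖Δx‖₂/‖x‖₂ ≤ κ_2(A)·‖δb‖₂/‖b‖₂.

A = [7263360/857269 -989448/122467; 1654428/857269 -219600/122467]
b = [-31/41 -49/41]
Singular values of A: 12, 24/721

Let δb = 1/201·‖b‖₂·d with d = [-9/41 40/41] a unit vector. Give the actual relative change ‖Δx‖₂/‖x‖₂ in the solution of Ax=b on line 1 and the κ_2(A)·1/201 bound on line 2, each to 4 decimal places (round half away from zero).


largest singular value 12, smallest 24/721
κ = σ_max/σ_min = 12/(24/721) = 360.5000
perturbation bound = 360.5000·1/201 = 1.7935
solve Ax = b  →  x = [-20.7787 -21.6968]
‖b‖₂ = 1.4142 and ‖x‖₂ = 30.0418
with δb = [-0.0015 0.0069], A·Δx = δb → ‖Δx‖ = 0.2114
dividing the unrounded norms, ‖Δx‖/‖x‖ = 0.0070
tightness: 0.0070 against a bound of 1.7935 (unrounded ratio ≈ 0.0039)

0.0070
1.7935


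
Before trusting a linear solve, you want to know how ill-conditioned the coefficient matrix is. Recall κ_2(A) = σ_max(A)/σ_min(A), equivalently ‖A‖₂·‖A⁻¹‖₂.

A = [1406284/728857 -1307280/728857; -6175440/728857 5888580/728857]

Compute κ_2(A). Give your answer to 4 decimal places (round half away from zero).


367.8000

form AᵀA = [23862994576/316021729 -22726341120/316021729; -22726341120/316021729 21644470800/316021729] with trace 54111136/375769 and determinant 57600/375769
char-poly roots: 144 and 400/375769
so κ_2 = √(144 / (400/375769)) = 367.8000


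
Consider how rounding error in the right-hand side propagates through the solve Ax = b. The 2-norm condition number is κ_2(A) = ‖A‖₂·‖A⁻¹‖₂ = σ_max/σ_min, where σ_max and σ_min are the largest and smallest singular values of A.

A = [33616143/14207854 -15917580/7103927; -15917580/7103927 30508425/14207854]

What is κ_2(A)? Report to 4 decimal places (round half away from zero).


M = AᵀA = [2548778219289/240027485476 -606841819920/60006871369; -606841819920/60006871369 2311820937225/240027485476]. tr(M)=2889773577/142703618, det(M)=4100625/1141628944
solving λ² − 2889773577/142703618·λ + 4100625/1141628944 = 0 gives λ = 81/4, 50625/285407236
κ_2(A) = √(λ_max/λ_min) = √((81/4) / (50625/285407236)) = 337.8800

337.8800


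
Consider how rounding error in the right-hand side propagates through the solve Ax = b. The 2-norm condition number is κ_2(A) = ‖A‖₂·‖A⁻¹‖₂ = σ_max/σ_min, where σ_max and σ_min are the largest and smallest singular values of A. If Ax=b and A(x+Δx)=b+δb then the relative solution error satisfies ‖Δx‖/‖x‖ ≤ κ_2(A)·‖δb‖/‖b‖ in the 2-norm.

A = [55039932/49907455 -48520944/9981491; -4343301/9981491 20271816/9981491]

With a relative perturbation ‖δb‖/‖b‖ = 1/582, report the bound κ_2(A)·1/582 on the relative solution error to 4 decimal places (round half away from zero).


0.4022

form AᵀA = [20715980496921/14738189731225 -18407233442952/2947637946245; -18407233442952/2947637946245 16362298997568/589527589249] with trace 255665351241/8767513225 and determinant 136048896/8767513225
solving λ² − 255665351241/8767513225·λ + 136048896/8767513225 = 0 gives λ = 729/25, 186624/350700529
σ_max=√(729/25)=(27/5), σ_min=√(186624/350700529)=(432/18727) → κ = 234.0875
perturbation bound = 234.0875·1/582 = 0.4022


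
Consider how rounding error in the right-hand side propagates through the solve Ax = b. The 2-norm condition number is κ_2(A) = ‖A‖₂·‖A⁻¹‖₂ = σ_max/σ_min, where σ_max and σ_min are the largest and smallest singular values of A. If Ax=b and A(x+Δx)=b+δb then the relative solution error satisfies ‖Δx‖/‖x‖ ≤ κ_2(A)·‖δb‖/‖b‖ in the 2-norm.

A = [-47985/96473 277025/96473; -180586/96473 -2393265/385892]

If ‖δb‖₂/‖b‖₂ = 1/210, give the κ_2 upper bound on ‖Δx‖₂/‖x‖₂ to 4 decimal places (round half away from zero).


0.0276

form AᵀA = [206590909/55071241 1121354955/110142482; 1121354955/110142482 41157414025/881139856] with trace 26450249/524176 and determinant 37515625/524176
solving λ² − 26450249/524176·λ + 37515625/524176 = 0 gives λ = 49, 765625/524176
σ_max=√49=7, σ_min=√(765625/524176)=(875/724) → κ = 5.7920
κ_2(A)·‖δb‖/‖b‖ = 0.0276


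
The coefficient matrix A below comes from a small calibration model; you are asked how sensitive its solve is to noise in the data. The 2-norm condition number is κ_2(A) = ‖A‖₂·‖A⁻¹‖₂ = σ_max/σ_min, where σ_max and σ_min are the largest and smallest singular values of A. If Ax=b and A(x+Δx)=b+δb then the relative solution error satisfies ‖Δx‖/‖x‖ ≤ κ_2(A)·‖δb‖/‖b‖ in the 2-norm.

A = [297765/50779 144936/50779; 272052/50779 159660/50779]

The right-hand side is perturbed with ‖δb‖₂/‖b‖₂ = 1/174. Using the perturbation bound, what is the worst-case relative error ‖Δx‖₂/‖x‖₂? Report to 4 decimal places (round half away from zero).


0.1480

M = AᵀA = [193431969/3066001 102963960/3066001; 102963960/3066001 55288656/3066001]. tr(M)=860625/10609, det(M)=104976/10609
solving λ² − 860625/10609·λ + 104976/10609 = 0 gives λ = 81, 1296/10609
κ = σ_max/σ_min = 9/(36/103) = 25.7500
κ_2(A)·‖δb‖/‖b‖ = 0.1480


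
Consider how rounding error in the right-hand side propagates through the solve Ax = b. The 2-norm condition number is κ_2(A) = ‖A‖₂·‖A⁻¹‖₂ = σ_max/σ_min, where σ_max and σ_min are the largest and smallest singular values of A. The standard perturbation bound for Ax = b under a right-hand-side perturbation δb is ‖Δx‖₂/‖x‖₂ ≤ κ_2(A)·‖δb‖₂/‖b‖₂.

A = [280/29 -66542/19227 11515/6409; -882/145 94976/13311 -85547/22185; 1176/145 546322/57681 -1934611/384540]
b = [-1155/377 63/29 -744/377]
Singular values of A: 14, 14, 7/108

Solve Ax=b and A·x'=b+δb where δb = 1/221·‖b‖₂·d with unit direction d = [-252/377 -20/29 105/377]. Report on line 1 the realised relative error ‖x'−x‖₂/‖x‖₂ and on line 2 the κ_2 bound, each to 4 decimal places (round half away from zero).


0.9774
0.9774

from the listed singular values, σ₁ = 14, σ_n = 7/108
κ = σ_max/σ_min = 14/(7/108) = 216.0000
bound on ‖Δx‖/‖x‖: κ·ε = 216.0000·1/221 = 0.9774
solve Ax = b  →  x = [-0.3000 0.0378 -0.0202]
‖b‖ = 4.2426, ‖x‖ = 0.3030
re-solving with b+δb shifts x by Δx of norm 0.2962
dividing the unrounded norms, ‖Δx‖/‖x‖ = 0.9774
realised/bound = 1 exactly: the bound is attained for this b and d


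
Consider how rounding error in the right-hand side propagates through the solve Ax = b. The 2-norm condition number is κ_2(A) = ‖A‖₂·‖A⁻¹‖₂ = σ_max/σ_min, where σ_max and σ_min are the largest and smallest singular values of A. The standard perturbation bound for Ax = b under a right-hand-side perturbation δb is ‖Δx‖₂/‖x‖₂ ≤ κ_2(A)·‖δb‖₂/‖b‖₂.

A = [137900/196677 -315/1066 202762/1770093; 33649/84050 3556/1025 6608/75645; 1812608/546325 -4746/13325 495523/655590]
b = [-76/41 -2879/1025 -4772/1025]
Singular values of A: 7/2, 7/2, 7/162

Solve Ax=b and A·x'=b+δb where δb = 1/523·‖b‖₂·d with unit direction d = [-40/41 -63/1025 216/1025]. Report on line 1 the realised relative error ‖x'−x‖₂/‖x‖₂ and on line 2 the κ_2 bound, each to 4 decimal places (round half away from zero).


0.0110
0.1549

largest singular value 7/2, smallest 7/162
condition number: (7/2) ÷ (7/162) = 81.0000
perturbation bound = 81.0000·1/523 = 0.1549
solve Ax = b  →  x = [-6.5382 -0.6154 22.2503]
‖b‖ = 5.7446, ‖x‖ = 23.1992
Δx = A⁻¹·δb where δb = 1/523·5.7446·d; ‖Δx‖ = 0.2542
relative error = 0.0110
realised/bound (from unrounded values) ≈ 0.0707


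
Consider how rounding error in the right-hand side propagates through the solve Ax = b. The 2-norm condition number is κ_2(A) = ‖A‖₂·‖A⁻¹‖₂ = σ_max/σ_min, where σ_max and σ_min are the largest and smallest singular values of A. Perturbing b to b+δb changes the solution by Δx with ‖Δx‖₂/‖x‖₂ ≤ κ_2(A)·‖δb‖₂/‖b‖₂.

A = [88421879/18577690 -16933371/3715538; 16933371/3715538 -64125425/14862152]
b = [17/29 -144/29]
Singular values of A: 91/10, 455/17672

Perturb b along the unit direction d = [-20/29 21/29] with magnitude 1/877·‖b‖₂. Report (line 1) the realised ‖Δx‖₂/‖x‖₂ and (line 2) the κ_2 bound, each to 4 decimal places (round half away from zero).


largest singular value 91/10, smallest 455/17672
κ = σ_max/σ_min = (91/10)/(455/17672) = 353.4400
bound on ‖Δx‖/‖x‖: κ·ε = 353.4400·1/877 = 0.4030
solve Ax = b  →  x = [-107.3823 -112.2734]
2-norm of b is 5.0000; of x, 155.3586
re-solving with b+δb shifts x by Δx of norm 0.2214
relative error = 0.0014
realised/bound (from unrounded values) ≈ 0.0035

0.0014
0.4030


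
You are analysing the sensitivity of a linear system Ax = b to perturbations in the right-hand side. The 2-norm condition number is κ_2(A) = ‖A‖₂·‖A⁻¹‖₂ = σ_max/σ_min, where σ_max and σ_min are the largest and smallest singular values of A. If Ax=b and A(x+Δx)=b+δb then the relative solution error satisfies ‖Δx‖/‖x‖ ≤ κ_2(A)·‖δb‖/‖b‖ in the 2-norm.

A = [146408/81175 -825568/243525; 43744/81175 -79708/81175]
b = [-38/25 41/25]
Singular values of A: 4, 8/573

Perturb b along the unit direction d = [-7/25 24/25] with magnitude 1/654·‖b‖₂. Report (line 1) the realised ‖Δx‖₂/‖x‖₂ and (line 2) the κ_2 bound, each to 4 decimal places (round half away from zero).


σ_max = 4, σ_min = 8/573
condition number: 4 ÷ (8/573) = 286.5000
perturbation bound = 286.5000·1/654 = 0.4381
solve Ax = b  →  x = [126.2794 67.6324]
2-norm of b is 2.2361; of x, 143.2502
Δx = A⁻¹·δb where δb = 1/654·2.2361·d; ‖Δx‖ = 0.2449
realised ‖Δx‖/‖x‖ = 0.0017
so the bound overstates the realised error by a factor of ≈ 256.2538 (computed from the unrounded values)

0.0017
0.4381


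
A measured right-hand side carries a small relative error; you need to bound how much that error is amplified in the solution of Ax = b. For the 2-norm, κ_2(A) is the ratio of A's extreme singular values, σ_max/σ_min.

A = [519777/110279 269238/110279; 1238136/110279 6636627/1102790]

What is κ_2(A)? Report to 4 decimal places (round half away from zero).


199.6000

AᵀA = [627618825/4233017 1673596242/21165085; 1673596242/21165085 17853716673/423301700]; tr = 4742094069/24900100, det = 22667121/24900100
char-poly roots: 4761/25 and 4761/996004
σ_max=√(4761/25)=(69/5), σ_min=√(4761/996004)=(69/998) → κ = 199.6000


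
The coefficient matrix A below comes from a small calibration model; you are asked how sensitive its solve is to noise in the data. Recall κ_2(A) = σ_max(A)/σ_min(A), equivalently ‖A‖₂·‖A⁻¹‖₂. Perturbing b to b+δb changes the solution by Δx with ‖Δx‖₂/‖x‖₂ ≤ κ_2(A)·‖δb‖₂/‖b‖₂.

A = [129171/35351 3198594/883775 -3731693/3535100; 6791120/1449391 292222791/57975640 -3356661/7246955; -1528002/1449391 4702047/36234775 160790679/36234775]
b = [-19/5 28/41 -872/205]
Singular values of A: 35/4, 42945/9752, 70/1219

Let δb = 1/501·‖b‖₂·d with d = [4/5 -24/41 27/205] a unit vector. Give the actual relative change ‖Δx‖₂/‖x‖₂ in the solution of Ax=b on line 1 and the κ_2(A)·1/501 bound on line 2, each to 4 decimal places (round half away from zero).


from the listed singular values, σ₁ = 35/4, σ_n = 70/1219
condition number: (35/4) ÷ (70/1219) = 152.3750
κ_2(A)·‖δb‖/‖b‖ = 0.3041
solve Ax = b  →  x = [-50.5202 45.7841 -14.2999]
‖b‖₂ = 5.7446 and ‖x‖₂ = 69.6632
Δx = A⁻¹·δb where δb = 1/501·5.7446·d; ‖Δx‖ = 0.1997
relative error = 0.0029
tightness: 0.0029 against a bound of 0.3041 (unrounded ratio ≈ 0.0094)

0.0029
0.3041


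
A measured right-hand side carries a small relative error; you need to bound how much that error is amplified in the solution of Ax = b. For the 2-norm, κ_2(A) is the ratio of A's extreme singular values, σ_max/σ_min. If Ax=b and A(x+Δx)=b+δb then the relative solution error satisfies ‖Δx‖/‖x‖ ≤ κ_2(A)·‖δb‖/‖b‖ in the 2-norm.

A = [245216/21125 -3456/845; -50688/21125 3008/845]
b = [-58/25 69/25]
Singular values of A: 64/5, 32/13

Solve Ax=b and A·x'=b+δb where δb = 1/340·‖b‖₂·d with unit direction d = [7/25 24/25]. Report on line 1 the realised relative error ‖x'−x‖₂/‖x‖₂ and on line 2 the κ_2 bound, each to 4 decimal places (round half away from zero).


0.0051
0.0153

from the listed singular values, σ₁ = 64/5, σ_n = 32/13
κ = σ_max/σ_min = (64/5)/(32/13) = 5.2000
bound on ‖Δx‖/‖x‖: κ·ε = 5.2000·1/340 = 0.0153
solve Ax = b  →  x = [0.0962 0.8401]
2-norm of b is 3.6056; of x, 0.8456
with δb = [0.0030 0.0102], A·Δx = δb → ‖Δx‖ = 0.0043
realised ‖Δx‖/‖x‖ = 0.0051
realised/bound (from unrounded values) ≈ 0.3331


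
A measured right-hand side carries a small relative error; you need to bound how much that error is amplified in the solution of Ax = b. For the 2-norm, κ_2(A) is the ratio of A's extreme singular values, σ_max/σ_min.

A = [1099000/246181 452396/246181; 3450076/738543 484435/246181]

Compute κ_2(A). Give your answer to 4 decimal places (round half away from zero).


244.8750

form AᵀA = [27078755536/648568089 3760864660/216189363; 3760864660/216189363 522401201/72063121] with trace 188049505/3837681 and determinant 153664/3837681
char-poly roots: 49 and 3136/3837681
σ_max=√49=7, σ_min=√(3136/3837681)=(56/1959) → κ = 244.8750


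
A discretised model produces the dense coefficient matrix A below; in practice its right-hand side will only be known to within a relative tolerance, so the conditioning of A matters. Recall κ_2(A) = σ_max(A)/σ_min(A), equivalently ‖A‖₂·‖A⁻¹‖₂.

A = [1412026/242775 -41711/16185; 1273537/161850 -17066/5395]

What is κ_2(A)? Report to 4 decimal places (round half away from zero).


M = AᵀA = [69453348037/725411700 -482156423/12090195; -482156423/12090195 13418593/806013]. tr(M)=6271544749/55800900, det(M)=7890481/2232036
char-poly roots: 2809/25 and 70225/2232036
so κ_2 = √((2809/25) / (70225/2232036)) = 59.7600

59.7600


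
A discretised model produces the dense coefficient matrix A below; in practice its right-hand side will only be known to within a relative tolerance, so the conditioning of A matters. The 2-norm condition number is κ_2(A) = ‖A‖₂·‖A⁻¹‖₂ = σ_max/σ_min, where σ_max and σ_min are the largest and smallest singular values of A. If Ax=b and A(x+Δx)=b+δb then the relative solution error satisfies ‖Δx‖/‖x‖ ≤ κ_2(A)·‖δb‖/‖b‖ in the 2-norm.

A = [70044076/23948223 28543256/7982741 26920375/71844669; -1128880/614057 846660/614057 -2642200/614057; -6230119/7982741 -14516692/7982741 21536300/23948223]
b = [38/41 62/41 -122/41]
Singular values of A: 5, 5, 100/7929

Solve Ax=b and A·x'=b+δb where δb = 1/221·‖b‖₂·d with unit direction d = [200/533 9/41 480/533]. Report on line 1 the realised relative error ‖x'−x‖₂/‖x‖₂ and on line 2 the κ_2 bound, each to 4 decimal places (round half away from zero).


largest singular value 5, smallest 100/7929
condition number: 5 ÷ (100/7929) = 396.4500
bound on ‖Δx‖/‖x‖: κ·ε = 396.4500·1/221 = 1.7939
solve Ax = b  →  x = [112.0282 -83.5212 -74.9788]
‖b‖₂ = 3.4641 and ‖x‖₂ = 158.5810
δb = ε·‖b‖·d = [0.0059 0.0034 0.0141]; solving A·Δx = δb gives ‖Δx‖ = 1.2428
relative error = 0.0078
tightness: 0.0078 against a bound of 1.7939 (unrounded ratio ≈ 0.0044)

0.0078
1.7939
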